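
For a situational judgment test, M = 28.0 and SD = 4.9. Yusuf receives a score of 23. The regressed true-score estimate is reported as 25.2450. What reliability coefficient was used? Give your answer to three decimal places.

0.551

T̂ = ρX + (1 − ρ)μ  ⇒  T̂ − μ = ρ(X − μ)
ρ = (T̂ − μ)/(X − μ) = (25.2450 − 28.0) / (23 − 28.0) = -2.7550 / -5.0 = 0.55100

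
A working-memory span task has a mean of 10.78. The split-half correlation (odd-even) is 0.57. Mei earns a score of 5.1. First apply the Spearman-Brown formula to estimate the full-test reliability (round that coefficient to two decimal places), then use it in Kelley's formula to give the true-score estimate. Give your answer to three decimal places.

Spearman-Brown: ρ = 2r/(1 + r) = 2(0.57)/(1 + 0.57) = 1.140/1.57 = 0.7261 → 0.73
T̂ = ρX + (1 − ρ)μ
  = 0.73 × 5.1 + 0.27 × 10.78
  = 3.723 + 2.9106
  = 6.6336
  ≈ 6.634

6.634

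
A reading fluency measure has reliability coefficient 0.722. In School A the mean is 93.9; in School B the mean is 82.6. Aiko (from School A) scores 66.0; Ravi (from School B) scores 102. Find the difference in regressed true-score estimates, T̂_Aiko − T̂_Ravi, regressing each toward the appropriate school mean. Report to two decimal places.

T̂_Aiko = 0.722(66.0) + 0.278(93.9) = 73.7562
T̂_Ravi = 0.722(102) + 0.278(82.6) = 96.6068
Difference = 73.7562 − 96.6068 = -22.8506

-22.85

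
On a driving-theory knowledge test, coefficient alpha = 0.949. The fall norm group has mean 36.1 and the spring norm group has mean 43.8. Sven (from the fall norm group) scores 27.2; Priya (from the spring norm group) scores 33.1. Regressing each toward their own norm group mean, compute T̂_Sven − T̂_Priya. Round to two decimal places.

-5.99

T̂_Sven = 0.949(27.2) + 0.051(36.1) = 27.6539
T̂_Priya = 0.949(33.1) + 0.051(43.8) = 33.6457
Difference = 27.6539 − 33.6457 = -5.9918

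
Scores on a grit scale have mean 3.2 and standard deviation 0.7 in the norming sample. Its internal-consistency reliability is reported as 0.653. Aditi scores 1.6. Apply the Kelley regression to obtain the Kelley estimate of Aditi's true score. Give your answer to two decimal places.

2.16

T̂ = ρX + (1 − ρ)μ
  = 0.653 × 1.6 + 0.347 × 3.2
  = 1.0448 + 1.1104
  = 2.155
  ≈ 2.16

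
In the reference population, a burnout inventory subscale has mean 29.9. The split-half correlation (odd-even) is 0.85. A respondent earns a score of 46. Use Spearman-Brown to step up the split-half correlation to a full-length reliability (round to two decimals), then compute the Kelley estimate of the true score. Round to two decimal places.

Spearman-Brown: ρ = 2r/(1 + r) = 2(0.85)/(1 + 0.85) = 1.700/1.85 = 0.9189 → 0.92
T̂ = 0.92(46) + 0.08(29.9) = 42.32 + 2.392 = 44.712 → 44.71

44.71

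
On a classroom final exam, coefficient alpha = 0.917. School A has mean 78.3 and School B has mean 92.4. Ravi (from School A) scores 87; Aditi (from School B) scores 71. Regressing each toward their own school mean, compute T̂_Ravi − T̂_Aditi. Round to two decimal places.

13.50

T̂_Ravi = 0.917(87) + 0.083(78.3) = 86.2779
T̂_Aditi = 0.917(71) + 0.083(92.4) = 72.7762
Difference = 86.2779 − 72.7762 = 13.5017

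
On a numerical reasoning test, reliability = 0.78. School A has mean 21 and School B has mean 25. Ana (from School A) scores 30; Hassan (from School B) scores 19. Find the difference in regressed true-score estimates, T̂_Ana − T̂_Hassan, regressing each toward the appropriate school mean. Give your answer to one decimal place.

T̂_Ana = 0.78(30) + 0.22(21) = 28.020
T̂_Hassan = 0.78(19) + 0.22(25) = 20.320
Difference = 28.020 − 20.320 = 7.700

7.7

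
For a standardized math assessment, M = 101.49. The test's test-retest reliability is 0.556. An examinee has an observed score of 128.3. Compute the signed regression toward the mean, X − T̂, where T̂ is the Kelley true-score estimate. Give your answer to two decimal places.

T̂ = ρX + (1 − ρ)μ
  = 0.556 × 128.3 + 0.444 × 101.49
  = 71.3348 + 45.06156
  = 116.3964
  ≈ 116.396
X − T̂ = 128.3 − 116.396 = 11.904 → 11.90

11.90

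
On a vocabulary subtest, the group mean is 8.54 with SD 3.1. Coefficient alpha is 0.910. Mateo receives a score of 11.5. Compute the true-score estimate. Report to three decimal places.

11.234

T̂ = 0.910(11.5) + 0.090(8.54) = 10.4650 + 0.76860 = 11.2336 → 11.234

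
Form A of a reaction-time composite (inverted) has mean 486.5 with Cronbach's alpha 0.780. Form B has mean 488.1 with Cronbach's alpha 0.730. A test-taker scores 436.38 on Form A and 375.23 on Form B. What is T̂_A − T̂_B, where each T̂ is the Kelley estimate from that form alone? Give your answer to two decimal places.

41.70

T̂_A = 0.780(436.38) + 0.220(486.5) = 447.4064
T̂_B = 0.730(375.23) + 0.270(488.1) = 405.7049
T̂_A − T̂_B = 41.7015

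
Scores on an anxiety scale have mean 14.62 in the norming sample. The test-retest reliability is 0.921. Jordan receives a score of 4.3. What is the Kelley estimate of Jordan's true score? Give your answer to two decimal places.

5.12

Weight the observed score by reliability and the mean by (1 − reliability): T̂ = 0.921·4.3 + 0.079·14.62 = 3.9603 + 1.15498 = 5.115.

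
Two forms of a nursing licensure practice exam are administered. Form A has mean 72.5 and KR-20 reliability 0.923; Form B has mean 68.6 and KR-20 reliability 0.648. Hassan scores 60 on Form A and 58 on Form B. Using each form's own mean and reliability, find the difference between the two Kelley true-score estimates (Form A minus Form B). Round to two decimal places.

T̂_A = 0.923(60) + 0.077(72.5) = 60.9625
T̂_B = 0.648(58) + 0.352(68.6) = 61.7312
T̂_A − T̂_B = -0.7687

-0.77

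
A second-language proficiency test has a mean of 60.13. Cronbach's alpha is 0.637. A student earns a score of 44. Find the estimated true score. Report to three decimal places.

Kelley's formula gives T̂ = 0.637·44 + 0.363·60.13 = 28.028 + 21.82719 = 49.8552.

49.855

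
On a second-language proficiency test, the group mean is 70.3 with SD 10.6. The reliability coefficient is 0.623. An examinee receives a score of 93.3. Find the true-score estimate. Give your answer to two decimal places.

Kelley's formula gives T̂ = 0.623·93.3 + 0.377·70.3 = 58.1259 + 26.5031 = 84.629.

84.63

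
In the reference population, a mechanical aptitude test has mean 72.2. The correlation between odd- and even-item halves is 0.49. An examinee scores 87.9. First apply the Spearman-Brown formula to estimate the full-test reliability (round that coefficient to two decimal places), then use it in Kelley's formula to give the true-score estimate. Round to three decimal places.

82.562

Spearman-Brown: ρ = 2r/(1 + r) = 2(0.49)/(1 + 0.49) = 0.980/1.49 = 0.6577 → 0.66
T̂ = 0.66(87.9) + 0.34(72.2) = 58.014 + 24.548 = 82.5620 → 82.562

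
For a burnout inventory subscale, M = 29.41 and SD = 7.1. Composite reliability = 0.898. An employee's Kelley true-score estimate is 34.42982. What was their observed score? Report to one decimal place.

T̂ = ρX + (1 − ρ)μ  ⇒  X = (T̂ − (1 − ρ)μ) / ρ
X = (34.42982 − 0.102 × 29.41) / 0.898 = (34.42982 − 2.99982) / 0.898 = 31.43000 / 0.898 = 35.000

35.0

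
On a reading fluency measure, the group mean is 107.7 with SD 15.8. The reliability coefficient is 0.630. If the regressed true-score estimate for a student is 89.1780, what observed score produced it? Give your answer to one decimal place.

78.3

T̂ = ρX + (1 − ρ)μ  ⇒  X = (T̂ − (1 − ρ)μ) / ρ
X = (89.1780 − 0.370 × 107.7) / 0.630 = (89.1780 − 39.8490) / 0.630 = 49.3290 / 0.630 = 78.300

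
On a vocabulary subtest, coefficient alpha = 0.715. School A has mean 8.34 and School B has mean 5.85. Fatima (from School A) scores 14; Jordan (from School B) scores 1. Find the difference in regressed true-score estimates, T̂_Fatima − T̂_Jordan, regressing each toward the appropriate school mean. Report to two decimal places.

T̂_Fatima = 0.715(14) + 0.285(8.34) = 12.3869
T̂_Jordan = 0.715(1) + 0.285(5.85) = 2.3822
Difference = 12.3869 − 2.3822 = 10.0047

10.00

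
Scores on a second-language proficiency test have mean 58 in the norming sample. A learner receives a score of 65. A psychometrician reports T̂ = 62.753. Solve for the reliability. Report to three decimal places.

T̂ = ρX + (1 − ρ)μ  ⇒  T̂ − μ = ρ(X − μ)
ρ = (T̂ − μ)/(X − μ) = (62.753 − 58) / (65 − 58) = 4.753 / 7.0 = 0.67900

0.679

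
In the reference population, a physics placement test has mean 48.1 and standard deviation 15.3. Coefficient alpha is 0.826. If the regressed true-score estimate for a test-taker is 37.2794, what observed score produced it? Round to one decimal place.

35.0

T̂ = ρX + (1 − ρ)μ  ⇒  X = (T̂ − (1 − ρ)μ) / ρ
X = (37.2794 − 0.174 × 48.1) / 0.826 = (37.2794 − 8.3694) / 0.826 = 28.9100 / 0.826 = 35.000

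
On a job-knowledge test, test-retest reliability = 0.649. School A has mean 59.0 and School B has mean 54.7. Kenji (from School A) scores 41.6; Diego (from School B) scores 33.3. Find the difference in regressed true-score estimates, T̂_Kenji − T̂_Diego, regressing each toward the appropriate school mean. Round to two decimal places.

T̂_Kenji = 0.649(41.6) + 0.351(59.0) = 47.7074
T̂_Diego = 0.649(33.3) + 0.351(54.7) = 40.8114
Difference = 47.7074 − 40.8114 = 6.8960

6.90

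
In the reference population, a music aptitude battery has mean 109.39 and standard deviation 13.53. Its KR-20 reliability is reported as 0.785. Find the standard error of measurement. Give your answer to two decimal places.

SEM = SD · √(1 − ρ) = 13.53 × √0.215 = 13.53 × 0.4637 = 6.274

6.27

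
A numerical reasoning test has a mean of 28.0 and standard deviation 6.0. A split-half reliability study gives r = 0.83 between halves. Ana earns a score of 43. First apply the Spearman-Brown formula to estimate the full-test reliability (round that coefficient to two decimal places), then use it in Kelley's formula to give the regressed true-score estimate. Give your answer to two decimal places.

Spearman-Brown: ρ = 2r/(1 + r) = 2(0.83)/(1 + 0.83) = 1.660/1.83 = 0.9071 → 0.91
Weight the observed score by reliability and the mean by (1 − reliability): T̂ = 0.91·43 + 0.09·28.0 = 39.13 + 2.520 = 41.650.

41.65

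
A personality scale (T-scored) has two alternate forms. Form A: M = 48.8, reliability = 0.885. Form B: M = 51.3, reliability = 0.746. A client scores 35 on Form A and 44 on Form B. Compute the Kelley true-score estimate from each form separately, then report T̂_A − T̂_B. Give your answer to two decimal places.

-9.27

T̂_A = 0.885(35) + 0.115(48.8) = 36.5870
T̂_B = 0.746(44) + 0.254(51.3) = 45.8542
T̂_A − T̂_B = -9.2672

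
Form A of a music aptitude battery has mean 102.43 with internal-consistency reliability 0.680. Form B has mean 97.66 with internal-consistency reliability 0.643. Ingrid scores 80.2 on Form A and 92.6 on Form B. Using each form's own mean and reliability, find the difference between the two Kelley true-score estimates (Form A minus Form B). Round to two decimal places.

T̂_A = 0.680(80.2) + 0.320(102.43) = 87.3136
T̂_B = 0.643(92.6) + 0.357(97.66) = 94.4064
T̂_A − T̂_B = -7.0928

-7.09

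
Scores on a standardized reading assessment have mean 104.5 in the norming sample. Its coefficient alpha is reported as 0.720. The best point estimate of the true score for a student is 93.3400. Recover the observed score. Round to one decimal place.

89.0

T̂ = ρX + (1 − ρ)μ  ⇒  X = (T̂ − (1 − ρ)μ) / ρ
X = (93.3400 − 0.280 × 104.5) / 0.720 = (93.3400 − 29.2600) / 0.720 = 64.0800 / 0.720 = 89.000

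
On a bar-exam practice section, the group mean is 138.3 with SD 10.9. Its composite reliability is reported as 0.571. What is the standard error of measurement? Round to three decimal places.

SEM = SD · √(1 − ρ) = 10.9 × √0.429 = 10.9 × 0.6550 = 7.1393

7.139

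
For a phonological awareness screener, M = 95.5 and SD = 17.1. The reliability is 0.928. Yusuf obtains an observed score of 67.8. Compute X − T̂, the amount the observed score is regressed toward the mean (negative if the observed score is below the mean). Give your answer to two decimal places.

T̂ = ρX + (1 − ρ)μ
  = 0.928 × 67.8 + 0.072 × 95.5
  = 62.9184 + 6.8760
  = 69.7944
  ≈ 69.794
X − T̂ = 67.8 − 69.794 = -1.994 → -1.99

-1.99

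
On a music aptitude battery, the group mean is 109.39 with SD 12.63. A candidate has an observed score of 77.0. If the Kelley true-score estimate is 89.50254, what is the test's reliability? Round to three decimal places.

T̂ = ρX + (1 − ρ)μ  ⇒  T̂ − μ = ρ(X − μ)
ρ = (T̂ − μ)/(X − μ) = (89.50254 − 109.39) / (77.0 − 109.39) = -19.88746 / -32.39 = 0.61400

0.614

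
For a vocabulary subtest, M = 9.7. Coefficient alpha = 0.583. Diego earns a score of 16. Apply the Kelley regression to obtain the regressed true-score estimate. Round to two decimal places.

T̂ = 0.583(16) + 0.417(9.7) = 9.328 + 4.0449 = 13.373 → 13.37

13.37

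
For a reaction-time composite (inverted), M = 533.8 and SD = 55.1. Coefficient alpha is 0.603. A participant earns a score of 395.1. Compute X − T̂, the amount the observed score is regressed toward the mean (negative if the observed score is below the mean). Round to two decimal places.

-55.06

T̂ = ρX + (1 − ρ)μ
  = 0.603 × 395.1 + 0.397 × 533.8
  = 238.2453 + 211.9186
  = 450.1639
  ≈ 450.164
X − T̂ = 395.1 − 450.164 = -55.064 → -55.06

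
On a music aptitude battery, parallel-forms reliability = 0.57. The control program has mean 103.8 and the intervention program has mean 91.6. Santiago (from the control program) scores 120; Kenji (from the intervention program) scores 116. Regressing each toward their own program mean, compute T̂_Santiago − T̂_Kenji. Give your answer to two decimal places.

T̂_Santiago = 0.57(120) + 0.43(103.8) = 113.0340
T̂_Kenji = 0.57(116) + 0.43(91.6) = 105.5080
Difference = 113.0340 − 105.5080 = 7.5260

7.53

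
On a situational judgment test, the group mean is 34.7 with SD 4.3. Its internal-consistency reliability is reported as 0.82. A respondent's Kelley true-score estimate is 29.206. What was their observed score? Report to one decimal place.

28.0

T̂ = ρX + (1 − ρ)μ  ⇒  X = (T̂ − (1 − ρ)μ) / ρ
X = (29.206 − 0.18 × 34.7) / 0.82 = (29.206 − 6.246) / 0.82 = 22.960 / 0.82 = 28.000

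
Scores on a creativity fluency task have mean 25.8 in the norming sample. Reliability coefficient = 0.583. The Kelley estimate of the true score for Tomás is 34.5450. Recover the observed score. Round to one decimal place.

T̂ = ρX + (1 − ρ)μ  ⇒  X = (T̂ − (1 − ρ)μ) / ρ
X = (34.5450 − 0.417 × 25.8) / 0.583 = (34.5450 − 10.7586) / 0.583 = 23.7864 / 0.583 = 40.800

40.8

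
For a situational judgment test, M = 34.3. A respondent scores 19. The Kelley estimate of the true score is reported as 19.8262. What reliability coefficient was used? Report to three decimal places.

0.946

T̂ = ρX + (1 − ρ)μ  ⇒  T̂ − μ = ρ(X − μ)
ρ = (T̂ − μ)/(X − μ) = (19.8262 − 34.3) / (19 − 34.3) = -14.4738 / -15.3 = 0.94600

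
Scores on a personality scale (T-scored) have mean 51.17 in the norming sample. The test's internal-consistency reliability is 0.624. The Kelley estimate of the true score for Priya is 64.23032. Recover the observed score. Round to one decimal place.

T̂ = ρX + (1 − ρ)μ  ⇒  X = (T̂ − (1 − ρ)μ) / ρ
X = (64.23032 − 0.376 × 51.17) / 0.624 = (64.23032 − 19.23992) / 0.624 = 44.99040 / 0.624 = 72.100

72.1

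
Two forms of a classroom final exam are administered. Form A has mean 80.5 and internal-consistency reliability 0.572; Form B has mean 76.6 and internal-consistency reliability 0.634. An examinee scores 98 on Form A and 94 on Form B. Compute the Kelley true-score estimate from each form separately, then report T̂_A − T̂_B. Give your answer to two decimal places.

2.88

T̂_A = 0.572(98) + 0.428(80.5) = 90.5100
T̂_B = 0.634(94) + 0.366(76.6) = 87.6316
T̂_A − T̂_B = 2.8784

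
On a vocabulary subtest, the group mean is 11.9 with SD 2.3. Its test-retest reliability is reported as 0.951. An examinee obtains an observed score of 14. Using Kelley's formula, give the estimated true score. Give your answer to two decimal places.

Regress the observed score toward the mean by the unreliability: T̂ = 0.951·14 + 0.049·11.9 = 13.314 + 0.5831 = 13.897.

13.90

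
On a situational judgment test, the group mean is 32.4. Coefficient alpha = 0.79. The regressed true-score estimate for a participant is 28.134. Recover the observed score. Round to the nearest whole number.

27

T̂ = ρX + (1 − ρ)μ  ⇒  X = (T̂ − (1 − ρ)μ) / ρ
X = (28.134 − 0.21 × 32.4) / 0.79 = (28.134 − 6.804) / 0.79 = 21.330 / 0.79 = 27.00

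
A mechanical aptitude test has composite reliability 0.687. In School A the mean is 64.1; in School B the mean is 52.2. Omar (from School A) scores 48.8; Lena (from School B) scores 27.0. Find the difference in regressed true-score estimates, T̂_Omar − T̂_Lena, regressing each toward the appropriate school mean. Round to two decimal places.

T̂_Omar = 0.687(48.8) + 0.313(64.1) = 53.5889
T̂_Lena = 0.687(27.0) + 0.313(52.2) = 34.8876
Difference = 53.5889 − 34.8876 = 18.7013

18.70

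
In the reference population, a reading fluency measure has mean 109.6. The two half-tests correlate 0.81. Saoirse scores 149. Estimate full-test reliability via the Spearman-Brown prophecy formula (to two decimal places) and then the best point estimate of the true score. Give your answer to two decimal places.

Spearman-Brown: ρ = 2r/(1 + r) = 2(0.81)/(1 + 0.81) = 1.620/1.81 = 0.8950 → 0.90
Weight the observed score by reliability and the mean by (1 − reliability): T̂ = 0.90·149 + 0.10·109.6 = 134.10 + 10.960 = 145.060.

145.06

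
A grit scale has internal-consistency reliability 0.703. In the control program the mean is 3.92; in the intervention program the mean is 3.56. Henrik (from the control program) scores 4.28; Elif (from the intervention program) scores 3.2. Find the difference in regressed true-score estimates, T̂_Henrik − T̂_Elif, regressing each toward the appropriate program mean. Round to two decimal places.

T̂_Henrik = 0.703(4.28) + 0.297(3.92) = 4.1731
T̂_Elif = 0.703(3.2) + 0.297(3.56) = 3.3069
Difference = 4.1731 − 3.3069 = 0.8662

0.87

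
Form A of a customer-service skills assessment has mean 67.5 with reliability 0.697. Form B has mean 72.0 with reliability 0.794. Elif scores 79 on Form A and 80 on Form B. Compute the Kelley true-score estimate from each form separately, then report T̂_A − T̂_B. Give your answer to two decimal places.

-2.84

T̂_A = 0.697(79) + 0.303(67.5) = 75.5155
T̂_B = 0.794(80) + 0.206(72.0) = 78.3520
T̂_A − T̂_B = -2.8365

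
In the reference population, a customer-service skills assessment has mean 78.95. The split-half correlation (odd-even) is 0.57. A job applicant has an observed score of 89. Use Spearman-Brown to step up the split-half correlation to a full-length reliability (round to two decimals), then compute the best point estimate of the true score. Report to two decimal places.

86.29

Spearman-Brown: ρ = 2r/(1 + r) = 2(0.57)/(1 + 0.57) = 1.140/1.57 = 0.7261 → 0.73
T̂ = ρX + (1 − ρ)μ
  = 0.73 × 89 + 0.27 × 78.95
  = 64.97 + 21.3165
  = 86.287
  ≈ 86.29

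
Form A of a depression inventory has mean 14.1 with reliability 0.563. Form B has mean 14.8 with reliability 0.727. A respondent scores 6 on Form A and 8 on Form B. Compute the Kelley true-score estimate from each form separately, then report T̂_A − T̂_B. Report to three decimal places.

-0.317

T̂_A = 0.563(6) + 0.437(14.1) = 9.53970
T̂_B = 0.727(8) + 0.273(14.8) = 9.85640
T̂_A − T̂_B = -0.31670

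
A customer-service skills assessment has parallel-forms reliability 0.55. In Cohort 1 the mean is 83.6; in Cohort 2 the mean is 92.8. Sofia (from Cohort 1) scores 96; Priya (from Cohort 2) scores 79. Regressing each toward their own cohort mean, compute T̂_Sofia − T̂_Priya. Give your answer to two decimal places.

T̂_Sofia = 0.55(96) + 0.45(83.6) = 90.4200
T̂_Priya = 0.55(79) + 0.45(92.8) = 85.2100
Difference = 90.4200 − 85.2100 = 5.2100

5.21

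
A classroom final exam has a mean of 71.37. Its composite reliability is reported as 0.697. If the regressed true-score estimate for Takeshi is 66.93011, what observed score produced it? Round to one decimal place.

65.0

T̂ = ρX + (1 − ρ)μ  ⇒  X = (T̂ − (1 − ρ)μ) / ρ
X = (66.93011 − 0.303 × 71.37) / 0.697 = (66.93011 − 21.62511) / 0.697 = 45.30500 / 0.697 = 65.000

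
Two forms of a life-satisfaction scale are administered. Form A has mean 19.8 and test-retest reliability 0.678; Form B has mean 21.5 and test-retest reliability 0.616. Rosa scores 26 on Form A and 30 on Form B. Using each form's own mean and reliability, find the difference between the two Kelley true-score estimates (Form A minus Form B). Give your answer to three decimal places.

T̂_A = 0.678(26) + 0.322(19.8) = 24.00360
T̂_B = 0.616(30) + 0.384(21.5) = 26.73600
T̂_A − T̂_B = -2.73240

-2.732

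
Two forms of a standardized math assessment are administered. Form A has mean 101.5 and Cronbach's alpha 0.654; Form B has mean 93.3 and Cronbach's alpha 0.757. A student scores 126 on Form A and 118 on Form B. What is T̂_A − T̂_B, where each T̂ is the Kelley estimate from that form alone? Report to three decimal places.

5.525

T̂_A = 0.654(126) + 0.346(101.5) = 117.52300
T̂_B = 0.757(118) + 0.243(93.3) = 111.99790
T̂_A − T̂_B = 5.52510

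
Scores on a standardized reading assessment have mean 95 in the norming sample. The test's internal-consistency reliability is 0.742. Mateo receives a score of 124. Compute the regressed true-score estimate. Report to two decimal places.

116.52

T̂ = ρX + (1 − ρ)μ
  = 0.742 × 124 + 0.258 × 95
  = 92.008 + 24.510
  = 116.518
  ≈ 116.52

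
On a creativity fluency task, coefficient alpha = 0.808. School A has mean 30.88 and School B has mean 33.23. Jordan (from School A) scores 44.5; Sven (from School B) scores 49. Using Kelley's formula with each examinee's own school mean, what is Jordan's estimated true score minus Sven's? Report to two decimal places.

T̂_Jordan = 0.808(44.5) + 0.192(30.88) = 41.8850
T̂_Sven = 0.808(49) + 0.192(33.23) = 45.9722
Difference = 41.8850 − 45.9722 = -4.0872

-4.09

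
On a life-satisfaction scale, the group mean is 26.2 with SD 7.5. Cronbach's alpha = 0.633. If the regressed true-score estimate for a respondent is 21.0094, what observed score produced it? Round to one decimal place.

T̂ = ρX + (1 − ρ)μ  ⇒  X = (T̂ − (1 − ρ)μ) / ρ
X = (21.0094 − 0.367 × 26.2) / 0.633 = (21.0094 − 9.6154) / 0.633 = 11.3940 / 0.633 = 18.000

18.0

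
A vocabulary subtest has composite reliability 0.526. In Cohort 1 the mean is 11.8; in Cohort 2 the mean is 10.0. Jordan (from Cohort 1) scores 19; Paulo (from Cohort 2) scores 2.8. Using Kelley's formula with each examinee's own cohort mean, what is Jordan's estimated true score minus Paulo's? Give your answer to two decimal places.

9.37

T̂_Jordan = 0.526(19) + 0.474(11.8) = 15.5872
T̂_Paulo = 0.526(2.8) + 0.474(10.0) = 6.2128
Difference = 15.5872 − 6.2128 = 9.3744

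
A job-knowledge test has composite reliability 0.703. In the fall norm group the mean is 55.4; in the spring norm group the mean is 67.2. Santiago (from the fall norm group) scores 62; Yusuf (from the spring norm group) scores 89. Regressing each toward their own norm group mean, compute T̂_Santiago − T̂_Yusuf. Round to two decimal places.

T̂_Santiago = 0.703(62) + 0.297(55.4) = 60.0398
T̂_Yusuf = 0.703(89) + 0.297(67.2) = 82.5254
Difference = 60.0398 − 82.5254 = -22.4856

-22.49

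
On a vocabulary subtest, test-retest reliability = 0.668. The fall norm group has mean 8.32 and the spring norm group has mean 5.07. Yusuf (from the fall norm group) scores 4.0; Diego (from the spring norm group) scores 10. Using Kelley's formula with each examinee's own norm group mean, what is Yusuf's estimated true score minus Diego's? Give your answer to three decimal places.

-2.929

T̂_Yusuf = 0.668(4.0) + 0.332(8.32) = 5.43424
T̂_Diego = 0.668(10) + 0.332(5.07) = 8.36324
Difference = 5.43424 − 8.36324 = -2.92900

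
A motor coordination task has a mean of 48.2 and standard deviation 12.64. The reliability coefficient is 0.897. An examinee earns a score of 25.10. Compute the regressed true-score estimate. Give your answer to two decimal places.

27.48

T̂ = ρX + (1 − ρ)μ
  = 0.897 × 25.10 + 0.103 × 48.2
  = 22.51470 + 4.9646
  = 27.479
  ≈ 27.48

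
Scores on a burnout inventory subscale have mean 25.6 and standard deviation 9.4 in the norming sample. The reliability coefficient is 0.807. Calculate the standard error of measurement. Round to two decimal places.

4.13

SEM = SD · √(1 − ρ) = 9.4 × √0.193 = 9.4 × 0.4393 = 4.130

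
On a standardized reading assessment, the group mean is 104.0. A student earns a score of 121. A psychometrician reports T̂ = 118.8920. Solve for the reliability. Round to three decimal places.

0.876

T̂ = ρX + (1 − ρ)μ  ⇒  T̂ − μ = ρ(X − μ)
ρ = (T̂ − μ)/(X − μ) = (118.8920 − 104.0) / (121 − 104.0) = 14.8920 / 17.0 = 0.87600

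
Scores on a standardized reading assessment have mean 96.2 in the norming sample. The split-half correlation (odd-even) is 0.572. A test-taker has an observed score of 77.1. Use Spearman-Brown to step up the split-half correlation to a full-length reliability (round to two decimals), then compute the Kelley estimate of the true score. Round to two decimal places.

Spearman-Brown: ρ = 2r/(1 + r) = 2(0.572)/(1 + 0.572) = 1.1440/1.572 = 0.7277 → 0.73
T̂ = 0.73(77.1) + 0.27(96.2) = 56.283 + 25.974 = 82.257 → 82.26

82.26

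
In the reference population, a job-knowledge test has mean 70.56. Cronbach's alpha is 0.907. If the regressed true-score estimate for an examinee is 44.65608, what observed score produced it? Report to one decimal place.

42.0

T̂ = ρX + (1 − ρ)μ  ⇒  X = (T̂ − (1 − ρ)μ) / ρ
X = (44.65608 − 0.093 × 70.56) / 0.907 = (44.65608 − 6.56208) / 0.907 = 38.09400 / 0.907 = 42.000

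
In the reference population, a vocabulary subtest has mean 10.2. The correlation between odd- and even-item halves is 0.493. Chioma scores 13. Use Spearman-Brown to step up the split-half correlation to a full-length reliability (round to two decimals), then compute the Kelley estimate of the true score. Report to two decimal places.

12.05

Spearman-Brown: ρ = 2r/(1 + r) = 2(0.493)/(1 + 0.493) = 0.9860/1.493 = 0.6604 → 0.66
Regress the observed score toward the mean by the unreliability: T̂ = 0.66·13 + 0.34·10.2 = 8.58 + 3.468 = 12.048.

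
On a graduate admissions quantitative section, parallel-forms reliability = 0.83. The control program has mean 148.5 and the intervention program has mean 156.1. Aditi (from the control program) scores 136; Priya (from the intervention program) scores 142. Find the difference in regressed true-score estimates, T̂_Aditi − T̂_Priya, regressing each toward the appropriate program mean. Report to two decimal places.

-6.27

T̂_Aditi = 0.83(136) + 0.17(148.5) = 138.1250
T̂_Priya = 0.83(142) + 0.17(156.1) = 144.3970
Difference = 138.1250 − 144.3970 = -6.2720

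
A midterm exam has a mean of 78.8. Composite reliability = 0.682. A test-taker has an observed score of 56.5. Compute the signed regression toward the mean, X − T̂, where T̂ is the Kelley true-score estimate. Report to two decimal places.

T̂ = ρX + (1 − ρ)μ
  = 0.682 × 56.5 + 0.318 × 78.8
  = 38.5330 + 25.0584
  = 63.5914
  ≈ 63.591
X − T̂ = 56.5 − 63.591 = -7.091 → -7.09

-7.09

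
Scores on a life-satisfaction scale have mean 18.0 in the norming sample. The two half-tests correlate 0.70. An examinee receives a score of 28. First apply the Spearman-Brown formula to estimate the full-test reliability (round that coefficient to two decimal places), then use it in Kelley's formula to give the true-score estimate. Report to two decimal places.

26.20

Spearman-Brown: ρ = 2r/(1 + r) = 2(0.70)/(1 + 0.70) = 1.400/1.70 = 0.8235 → 0.82
T̂ = ρX + (1 − ρ)μ
  = 0.82 × 28 + 0.18 × 18.0
  = 22.96 + 3.240
  = 26.200
  ≈ 26.20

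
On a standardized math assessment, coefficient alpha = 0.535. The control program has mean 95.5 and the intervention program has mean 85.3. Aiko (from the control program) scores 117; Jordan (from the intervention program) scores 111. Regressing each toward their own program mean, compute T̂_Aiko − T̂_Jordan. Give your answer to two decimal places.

T̂_Aiko = 0.535(117) + 0.465(95.5) = 107.0025
T̂_Jordan = 0.535(111) + 0.465(85.3) = 99.0495
Difference = 107.0025 − 99.0495 = 7.9530

7.95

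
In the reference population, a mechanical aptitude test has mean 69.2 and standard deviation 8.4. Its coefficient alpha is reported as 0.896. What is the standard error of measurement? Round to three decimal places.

SEM = SD · √(1 − ρ) = 8.4 × √0.104 = 8.4 × 0.3225 = 2.7089

2.709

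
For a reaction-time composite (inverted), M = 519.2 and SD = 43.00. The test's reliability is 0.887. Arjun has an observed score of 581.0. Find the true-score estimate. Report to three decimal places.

574.017

T̂ = 0.887(581.0) + 0.113(519.2) = 515.3470 + 58.6696 = 574.0166 → 574.017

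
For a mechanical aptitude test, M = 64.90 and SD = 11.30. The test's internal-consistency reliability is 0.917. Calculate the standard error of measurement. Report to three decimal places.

3.255

SEM = SD · √(1 − ρ) = 11.30 × √0.083 = 11.30 × 0.2881 = 3.2555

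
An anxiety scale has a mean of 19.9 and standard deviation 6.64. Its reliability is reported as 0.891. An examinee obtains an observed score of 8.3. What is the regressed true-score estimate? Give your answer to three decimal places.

9.564

Regress the observed score toward the mean by the unreliability: T̂ = 0.891·8.3 + 0.109·19.9 = 7.3953 + 2.1691 = 9.5644.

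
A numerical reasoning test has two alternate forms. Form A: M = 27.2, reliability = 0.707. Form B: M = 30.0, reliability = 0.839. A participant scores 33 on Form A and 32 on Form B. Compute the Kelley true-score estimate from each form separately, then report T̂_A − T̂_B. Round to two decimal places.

-0.38

T̂_A = 0.707(33) + 0.293(27.2) = 31.3006
T̂_B = 0.839(32) + 0.161(30.0) = 31.6780
T̂_A − T̂_B = -0.3774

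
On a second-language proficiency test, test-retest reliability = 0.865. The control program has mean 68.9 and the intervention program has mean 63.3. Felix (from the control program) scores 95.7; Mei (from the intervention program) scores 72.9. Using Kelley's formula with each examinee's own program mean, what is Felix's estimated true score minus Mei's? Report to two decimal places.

20.48

T̂_Felix = 0.865(95.7) + 0.135(68.9) = 92.0820
T̂_Mei = 0.865(72.9) + 0.135(63.3) = 71.6040
Difference = 92.0820 − 71.6040 = 20.4780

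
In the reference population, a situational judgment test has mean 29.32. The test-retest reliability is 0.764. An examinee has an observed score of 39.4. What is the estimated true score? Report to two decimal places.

T̂ = 0.764(39.4) + 0.236(29.32) = 30.1016 + 6.91952 = 37.021 → 37.02

37.02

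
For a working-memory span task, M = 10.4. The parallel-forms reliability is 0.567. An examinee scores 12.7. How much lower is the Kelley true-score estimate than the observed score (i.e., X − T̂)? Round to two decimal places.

T̂ = ρX + (1 − ρ)μ
  = 0.567 × 12.7 + 0.433 × 10.4
  = 7.2009 + 4.5032
  = 11.7041
  ≈ 11.704
X − T̂ = 12.7 − 11.704 = 0.996 → 1.00

1.00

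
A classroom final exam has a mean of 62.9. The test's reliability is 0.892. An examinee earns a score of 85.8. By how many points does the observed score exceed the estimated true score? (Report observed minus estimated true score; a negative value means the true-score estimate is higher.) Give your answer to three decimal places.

Weight the observed score by reliability and the mean by (1 − reliability): T̂ = 0.892·85.8 + 0.108·62.9 = 76.5336 + 6.7932 = 83.32680.
X − T̂ = 85.8 − 83.3268 = 2.4732 → 2.473

2.473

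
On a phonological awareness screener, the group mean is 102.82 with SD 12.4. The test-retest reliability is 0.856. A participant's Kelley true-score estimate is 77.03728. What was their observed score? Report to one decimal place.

72.7

T̂ = ρX + (1 − ρ)μ  ⇒  X = (T̂ − (1 − ρ)μ) / ρ
X = (77.03728 − 0.144 × 102.82) / 0.856 = (77.03728 − 14.80608) / 0.856 = 62.23120 / 0.856 = 72.700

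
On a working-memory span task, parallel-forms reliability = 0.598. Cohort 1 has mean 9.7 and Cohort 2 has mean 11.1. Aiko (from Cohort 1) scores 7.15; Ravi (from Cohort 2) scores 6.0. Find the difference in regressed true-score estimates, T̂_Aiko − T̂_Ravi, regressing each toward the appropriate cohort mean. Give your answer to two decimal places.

0.12

T̂_Aiko = 0.598(7.15) + 0.402(9.7) = 8.1751
T̂_Ravi = 0.598(6.0) + 0.402(11.1) = 8.0502
Difference = 8.1751 − 8.0502 = 0.1249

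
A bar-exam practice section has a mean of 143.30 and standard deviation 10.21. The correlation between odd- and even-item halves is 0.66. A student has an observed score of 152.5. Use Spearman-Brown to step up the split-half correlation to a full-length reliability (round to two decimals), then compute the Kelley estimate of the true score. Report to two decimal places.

150.66

Spearman-Brown: ρ = 2r/(1 + r) = 2(0.66)/(1 + 0.66) = 1.320/1.66 = 0.7952 → 0.80
Regress the observed score toward the mean by the unreliability: T̂ = 0.80·152.5 + 0.20·143.30 = 122.000 + 28.6600 = 150.660.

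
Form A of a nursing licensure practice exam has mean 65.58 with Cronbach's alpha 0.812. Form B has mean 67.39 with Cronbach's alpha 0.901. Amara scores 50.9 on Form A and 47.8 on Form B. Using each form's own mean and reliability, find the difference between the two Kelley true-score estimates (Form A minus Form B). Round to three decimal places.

3.920

T̂_A = 0.812(50.9) + 0.188(65.58) = 53.65984
T̂_B = 0.901(47.8) + 0.099(67.39) = 49.73941
T̂_A − T̂_B = 3.92043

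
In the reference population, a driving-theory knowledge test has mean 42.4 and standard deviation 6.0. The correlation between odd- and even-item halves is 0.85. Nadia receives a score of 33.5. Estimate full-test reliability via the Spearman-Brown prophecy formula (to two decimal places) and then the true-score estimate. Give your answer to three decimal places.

34.212

Spearman-Brown: ρ = 2r/(1 + r) = 2(0.85)/(1 + 0.85) = 1.700/1.85 = 0.9189 → 0.92
Kelley's formula gives T̂ = 0.92·33.5 + 0.08·42.4 = 30.820 + 3.392 = 34.2120.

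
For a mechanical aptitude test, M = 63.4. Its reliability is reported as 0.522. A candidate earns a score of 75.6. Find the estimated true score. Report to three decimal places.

69.768

T̂ = ρX + (1 − ρ)μ
  = 0.522 × 75.6 + 0.478 × 63.4
  = 39.4632 + 30.3052
  = 69.7684
  ≈ 69.768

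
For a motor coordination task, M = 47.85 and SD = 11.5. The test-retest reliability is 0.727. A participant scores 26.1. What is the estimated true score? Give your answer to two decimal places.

32.04

T̂ = ρX + (1 − ρ)μ
  = 0.727 × 26.1 + 0.273 × 47.85
  = 18.9747 + 13.06305
  = 32.038
  ≈ 32.04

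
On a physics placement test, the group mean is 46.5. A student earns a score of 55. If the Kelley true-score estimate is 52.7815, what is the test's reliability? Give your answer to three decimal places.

0.739

T̂ = ρX + (1 − ρ)μ  ⇒  T̂ − μ = ρ(X − μ)
ρ = (T̂ − μ)/(X − μ) = (52.7815 − 46.5) / (55 − 46.5) = 6.2815 / 8.5 = 0.73900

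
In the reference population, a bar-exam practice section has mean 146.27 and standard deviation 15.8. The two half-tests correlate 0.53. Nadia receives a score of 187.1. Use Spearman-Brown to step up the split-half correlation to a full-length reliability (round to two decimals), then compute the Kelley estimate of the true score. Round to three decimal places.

174.443

Spearman-Brown: ρ = 2r/(1 + r) = 2(0.53)/(1 + 0.53) = 1.060/1.53 = 0.6928 → 0.69
Kelley's formula gives T̂ = 0.69·187.1 + 0.31·146.27 = 129.099 + 45.3437 = 174.4427.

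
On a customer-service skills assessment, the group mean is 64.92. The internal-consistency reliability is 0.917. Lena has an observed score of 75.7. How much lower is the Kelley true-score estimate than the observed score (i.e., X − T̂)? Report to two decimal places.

T̂ = ρX + (1 − ρ)μ
  = 0.917 × 75.7 + 0.083 × 64.92
  = 69.4169 + 5.38836
  = 74.8053
  ≈ 74.805
X − T̂ = 75.7 − 74.805 = 0.895 → 0.89

0.89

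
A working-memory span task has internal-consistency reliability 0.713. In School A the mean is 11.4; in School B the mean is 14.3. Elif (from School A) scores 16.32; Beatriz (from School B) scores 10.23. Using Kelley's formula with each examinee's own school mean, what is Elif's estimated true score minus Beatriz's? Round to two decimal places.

T̂_Elif = 0.713(16.32) + 0.287(11.4) = 14.9080
T̂_Beatriz = 0.713(10.23) + 0.287(14.3) = 11.3981
Difference = 14.9080 − 11.3981 = 3.5099

3.51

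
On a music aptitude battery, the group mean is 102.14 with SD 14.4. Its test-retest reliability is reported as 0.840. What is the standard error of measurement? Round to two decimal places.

SEM = SD · √(1 − ρ) = 14.4 × √0.160 = 14.4 × 0.4000 = 5.760

5.76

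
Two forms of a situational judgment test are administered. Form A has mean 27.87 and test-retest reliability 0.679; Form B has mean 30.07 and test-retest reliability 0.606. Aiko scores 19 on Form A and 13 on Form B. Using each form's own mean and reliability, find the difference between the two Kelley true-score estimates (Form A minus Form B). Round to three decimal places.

2.122

T̂_A = 0.679(19) + 0.321(27.87) = 21.84727
T̂_B = 0.606(13) + 0.394(30.07) = 19.72558
T̂_A − T̂_B = 2.12169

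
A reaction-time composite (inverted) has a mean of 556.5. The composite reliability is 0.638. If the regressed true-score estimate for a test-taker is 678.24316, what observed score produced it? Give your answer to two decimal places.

747.32

T̂ = ρX + (1 − ρ)μ  ⇒  X = (T̂ − (1 − ρ)μ) / ρ
X = (678.24316 − 0.362 × 556.5) / 0.638 = (678.24316 − 201.4530) / 0.638 = 476.79016 / 0.638 = 747.3200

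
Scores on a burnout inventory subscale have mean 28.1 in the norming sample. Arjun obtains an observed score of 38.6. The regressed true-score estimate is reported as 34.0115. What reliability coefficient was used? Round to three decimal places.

0.563

T̂ = ρX + (1 − ρ)μ  ⇒  T̂ − μ = ρ(X − μ)
ρ = (T̂ − μ)/(X − μ) = (34.0115 − 28.1) / (38.6 − 28.1) = 5.9115 / 10.5 = 0.56300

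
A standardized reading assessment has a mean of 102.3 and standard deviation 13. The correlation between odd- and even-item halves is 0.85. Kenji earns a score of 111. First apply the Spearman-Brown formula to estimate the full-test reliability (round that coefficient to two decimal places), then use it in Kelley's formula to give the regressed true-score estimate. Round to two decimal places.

110.30

Spearman-Brown: ρ = 2r/(1 + r) = 2(0.85)/(1 + 0.85) = 1.700/1.85 = 0.9189 → 0.92
T̂ = ρX + (1 − ρ)μ
  = 0.92 × 111 + 0.08 × 102.3
  = 102.12 + 8.184
  = 110.304
  ≈ 110.30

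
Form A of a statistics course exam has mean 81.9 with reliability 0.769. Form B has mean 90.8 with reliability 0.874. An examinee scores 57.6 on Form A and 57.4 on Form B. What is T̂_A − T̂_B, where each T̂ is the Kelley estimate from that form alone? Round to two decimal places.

T̂_A = 0.769(57.6) + 0.231(81.9) = 63.2133
T̂_B = 0.874(57.4) + 0.126(90.8) = 61.6084
T̂_A − T̂_B = 1.6049

1.60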